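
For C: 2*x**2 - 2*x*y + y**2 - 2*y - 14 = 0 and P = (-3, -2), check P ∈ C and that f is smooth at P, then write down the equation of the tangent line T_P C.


Tangent line at P: -8*x - 24 = 0.

Step 1: f(-3, -2) = 0, so P lies on C.
Step 2: partial derivatives
  f_x(x, y) = 4*x - 2*y, f_y(x, y) = -2*x + 2*y - 2.
  f_x(P) = -8, f_y(P) = 0 (gradient nonzero, so P is smooth).
Step 3: tangent line at P: -8·(x − -3) + 0·(y − -2) = 0.
Expanding: -8*x - 24 = 0.


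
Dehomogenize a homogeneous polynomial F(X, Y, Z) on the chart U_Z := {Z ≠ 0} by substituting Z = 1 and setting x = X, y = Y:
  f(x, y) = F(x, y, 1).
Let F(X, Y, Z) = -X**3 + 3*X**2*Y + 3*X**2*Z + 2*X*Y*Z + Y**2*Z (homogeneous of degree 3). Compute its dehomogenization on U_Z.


f(x, y) = -x**3 + 3*x**2*y + 3*x**2 + 2*x*y + y**2

On U_Z we set Z = 1. Each monomial c·X^i·Y^j·Z^k in F becomes c·x^i·y^j·1^k = c·x^i·y^j.
Substituting Z = 1: F(X, Y, 1) = -x**3 + 3*x**2*y + 3*x**2 + 2*x*y + y**2.
Note: deg(f) ≤ deg(F) = 3; strict inequality happens when F is divisible by Z (lost terms).


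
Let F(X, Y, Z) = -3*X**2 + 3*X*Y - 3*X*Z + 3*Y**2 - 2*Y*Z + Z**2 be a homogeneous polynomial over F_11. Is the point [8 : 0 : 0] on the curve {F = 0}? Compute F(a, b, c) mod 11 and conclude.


F(8,0,0) ≡ 6 (mod 11); P is NOT on the curve.

Evaluate F(8, 0, 0) term-by-term (mod 11).
  -3*X**2 ↦ -3·64·1·1 = -192
  3*X*Y ↦ 3·8·0·1 = 0
  -3*X*Z ↦ -3·8·1·0 = 0
  3*Y**2 ↦ 3·1·0·1 = 0
  -2*Y*Z ↦ -2·1·0·0 = 0
  Z**2 ↦ 1·1·1·0 = 0
Sum: F(8, 0, 0) = (-192) + (0) + (0) + (0) + (0) + (0) = -192.
Reducing mod 11: -192 ≡ 6 (mod 11).
Since F(a, b, c) ≡ 6 ≠ 0 (mod 11), P does NOT lie on the curve.


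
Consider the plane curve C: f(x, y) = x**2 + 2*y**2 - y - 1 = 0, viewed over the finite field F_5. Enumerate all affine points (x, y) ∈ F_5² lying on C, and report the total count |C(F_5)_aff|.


Affine F_5-points: {(0, 1), (0, 2), (1, 0), (1, 3), (4, 0), (4, 3)}; count = 6.

For each of the 25 pairs (x, y) ∈ F_5², evaluate f(x, y) mod 5. Record the zeros.
  x = 0: [0↦4, 1↦0, 2↦0, 3↦4, 4↦2]  zeros at y ∈ {1, 2}
  x = 1: [0↦0, 1↦1, 2↦1, 3↦0, 4↦3]  zeros at y ∈ {0, 3}
  x = 2: [0↦3, 1↦4, 2↦4, 3↦3, 4↦1]  zeros at y ∈ ∅
  x = 3: [0↦3, 1↦4, 2↦4, 3↦3, 4↦1]  zeros at y ∈ ∅
  x = 4: [0↦0, 1↦1, 2↦1, 3↦0, 4↦3]  zeros at y ∈ {0, 3}
Collecting zeros: affine points = {(0, 1), (0, 2), (1, 0), (1, 3), (4, 0), (4, 3)}.
Total count |C(F_5)_aff| = 6.


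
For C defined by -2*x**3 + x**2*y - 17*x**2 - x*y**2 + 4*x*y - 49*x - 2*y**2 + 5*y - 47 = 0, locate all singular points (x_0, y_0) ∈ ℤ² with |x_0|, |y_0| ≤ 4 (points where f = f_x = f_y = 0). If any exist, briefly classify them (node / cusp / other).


Singular points: {(-3, -1)}; classification: cusp.

Compute partial derivatives:
  f_x = -6*x**2 + 2*x*y - 34*x - y**2 + 4*y - 49.
  f_y = x**2 - 2*x*y + 4*x - 4*y + 5.
Scan x_0 ∈ {−4, ..., 4}. For each x_0, f_y(x_0, y) is a polynomial in y; find its integer roots y ∈ {−4, ..., 4}, then test f_x and f at those candidates.
  x = -4: f_y(-4, y) = 4*y + 5; no integer root y with |y| ≤ 4.
  x = -3: f_y(-3, y) = 2*y + 2; vanishes at y ∈ {-1}. (-3, -1): f_x = 0, f = 0 — SINGULAR.
  x = -2: f_y(-2, y) = 1; no integer root y with |y| ≤ 4.
  x = -1: f_y(-1, y) = 2 - 2*y; vanishes at y ∈ {1}. (-1, 1): f_x = -20 ≠ 0.
  x = 0: f_y(0, y) = 5 - 4*y; no integer root y with |y| ≤ 4.
  x = 1: f_y(1, y) = 10 - 6*y; no integer root y with |y| ≤ 4.
  x = 2: f_y(2, y) = 17 - 8*y; no integer root y with |y| ≤ 4.
  x = 3: f_y(3, y) = 26 - 10*y; no integer root y with |y| ≤ 4.
  x = 4: f_y(4, y) = 37 - 12*y; no integer root y with |y| ≤ 4.
Only singular point on the grid: (-3, -1).
Classify: substitute x = -3 + u, y = -1 + v and expand: f = -2*u**3 + u**2*v - u*v**2 + v**2.
No constant or linear terms (consistent with a singular point). Quadratic part: v**2. Cubic part: -2*u**3 + u**2*v - u*v**2.
The quadratic part v**2 is a perfect square, so there is a single (double) tangent line v = 0, i.e. y = -1. Restricting the cubic part to that line (v = 0) leaves -2*u**3 ≠ 0, so f is not divisible by v and the branch is v² ≈ 2*u**3 to lowest order — this is a cusp.
Classification: cusp.


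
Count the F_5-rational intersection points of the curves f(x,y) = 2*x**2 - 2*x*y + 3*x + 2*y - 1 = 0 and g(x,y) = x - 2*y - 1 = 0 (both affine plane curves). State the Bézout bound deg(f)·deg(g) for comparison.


Common zeros: ∅; count = 0; Bézout bound = 2.

deg(f) = 2, deg(g) = 1, so Bézout bound = 2.
Scan x ∈ F_5. For each x, list the y ∈ F_5 with f(x, y) ≡ 0 and those with g(x, y) ≡ 0 (mod 5); the common zeros in that column are the intersection.
  x = 0: f ≡ 0 at y ∈ {3}; g ≡ 0 at y ∈ {2}; common: ∅.
  x = 1: f ≡ 0 at y ∈ ∅; g ≡ 0 at y ∈ {0}; common: ∅.
  x = 2: f ≡ 0 at y ∈ {4}; g ≡ 0 at y ∈ {3}; common: ∅.
  x = 3: f ≡ 0 at y ∈ {4}; g ≡ 0 at y ∈ {1}; common: ∅.
  x = 4: f ≡ 0 at y ∈ {3}; g ≡ 0 at y ∈ {4}; common: ∅.
Collecting: common zeros = ∅, so the count is 0.
Comparison with the Bézout bound: 0 ≤ 2 = deg(f)·deg(g), as expected for curves with no common component (the affine F_5-count falls short of the bound because intersections may lie at infinity, over extension fields, or carry multiplicity).


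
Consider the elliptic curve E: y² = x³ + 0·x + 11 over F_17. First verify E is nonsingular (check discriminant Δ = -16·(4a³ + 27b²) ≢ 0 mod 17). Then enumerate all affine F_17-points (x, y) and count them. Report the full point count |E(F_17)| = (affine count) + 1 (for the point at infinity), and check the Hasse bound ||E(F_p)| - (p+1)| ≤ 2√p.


Affine points = {(2, 6), (2, 11), (3, 2), (3, 15), (5, 0), (8, 8), (8, 9), (9, 3), (9, 14), (10, 5), (10, 12), (11, 4), (11, 13), (13, 7), (13, 10), (14, 1), (14, 16)}; affine count = 17; |E(F_17)| = 18.

Discriminant check: Δ ∝ 4a³ + 27b² = 4·0³ + 27·11² = 4·0 + 27·121 ≡ 3 (mod 17). Nonzero ⇒ E is nonsingular.
For each x ∈ F_17, compute rhs = x³ + 0·x + 11 mod 17, then count y ∈ F_17 with y² ≡ rhs.
  x = 0: rhs = 11, matching y values: none (0 points).
  x = 1: rhs = 12, matching y values: none (0 points).
  x = 2: rhs = 2, matching y values: 6, 11 (2 points).
  x = 3: rhs = 4, matching y values: 2, 15 (2 points).
  x = 4: rhs = 7, matching y values: none (0 points).
  x = 5: rhs = 0, matching y values: 0 (1 points).
  x = 6: rhs = 6, matching y values: none (0 points).
  x = 7: rhs = 14, matching y values: none (0 points).
  x = 8: rhs = 13, matching y values: 8, 9 (2 points).
  x = 9: rhs = 9, matching y values: 3, 14 (2 points).
  x = 10: rhs = 8, matching y values: 5, 12 (2 points).
  x = 11: rhs = 16, matching y values: 4, 13 (2 points).
  x = 12: rhs = 5, matching y values: none (0 points).
  x = 13: rhs = 15, matching y values: 7, 10 (2 points).
  x = 14: rhs = 1, matching y values: 1, 16 (2 points).
  x = 15: rhs = 3, matching y values: none (0 points).
  x = 16: rhs = 10, matching y values: none (0 points).
Total affine count: 17.
Full point count |E(F_17)| = 17 + 1 = 18.
Hasse bound: |18 − (17+1)| = |0| = 0 ≤ 2√17 ≈ 8.2462 ✓.


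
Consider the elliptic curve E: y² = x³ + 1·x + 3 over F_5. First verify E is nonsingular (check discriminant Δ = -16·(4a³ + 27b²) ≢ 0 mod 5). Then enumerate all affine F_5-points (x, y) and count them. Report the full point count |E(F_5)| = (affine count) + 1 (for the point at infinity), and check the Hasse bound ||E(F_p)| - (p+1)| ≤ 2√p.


Affine points = {(1, 0), (4, 1), (4, 4)}; affine count = 3; |E(F_5)| = 4.

Discriminant check: Δ ∝ 4a³ + 27b² = 4·1³ + 27·3² = 4·1 + 27·9 ≡ 2 (mod 5). Nonzero ⇒ E is nonsingular.
For each x ∈ F_5, compute rhs = x³ + 1·x + 3 mod 5, then count y ∈ F_5 with y² ≡ rhs.
  x = 0: rhs = 3, matching y values: none (0 points).
  x = 1: rhs = 0, matching y values: 0 (1 points).
  x = 2: rhs = 3, matching y values: none (0 points).
  x = 3: rhs = 3, matching y values: none (0 points).
  x = 4: rhs = 1, matching y values: 1, 4 (2 points).
Total affine count: 3.
Full point count |E(F_5)| = 3 + 1 = 4.
Hasse bound: |4 − (5+1)| = |-2| = 2 ≤ 2√5 ≈ 4.4721 ✓.


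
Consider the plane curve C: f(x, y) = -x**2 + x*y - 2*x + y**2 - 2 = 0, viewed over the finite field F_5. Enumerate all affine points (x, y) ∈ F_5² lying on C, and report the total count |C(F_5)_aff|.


Affine F_5-points: {(1, 0), (1, 4), (2, 0), (2, 3), (4, 3)}; count = 5.

For each of the 25 pairs (x, y) ∈ F_5², evaluate f(x, y) mod 5. Record the zeros.
  x = 0: [0↦3, 1↦4, 2↦2, 3↦2, 4↦4]  zeros at y ∈ ∅
  x = 1: [0↦0, 1↦2, 2↦1, 3↦2, 4↦0]  zeros at y ∈ {0, 4}
  x = 2: [0↦0, 1↦3, 2↦3, 3↦0, 4↦4]  zeros at y ∈ {0, 3}
  x = 3: [0↦3, 1↦2, 2↦3, 3↦1, 4↦1]  zeros at y ∈ ∅
  x = 4: [0↦4, 1↦4, 2↦1, 3↦0, 4↦1]  zeros at y ∈ {3}
Collecting zeros: affine points = {(1, 0), (1, 4), (2, 0), (2, 3), (4, 3)}.
Total count |C(F_5)_aff| = 5.


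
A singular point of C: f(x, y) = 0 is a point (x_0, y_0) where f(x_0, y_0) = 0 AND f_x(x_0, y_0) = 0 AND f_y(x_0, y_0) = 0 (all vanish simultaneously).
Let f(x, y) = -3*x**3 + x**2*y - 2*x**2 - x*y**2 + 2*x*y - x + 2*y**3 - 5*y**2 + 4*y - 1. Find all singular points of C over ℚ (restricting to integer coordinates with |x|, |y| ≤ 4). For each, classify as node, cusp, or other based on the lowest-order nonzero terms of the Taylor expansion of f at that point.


Singular points: {(0, 1)}; classification: node.

Compute partial derivatives:
  f_x = -9*x**2 + 2*x*y - 4*x - y**2 + 2*y - 1.
  f_y = x**2 - 2*x*y + 2*x + 6*y**2 - 10*y + 4.
Scan x_0 ∈ {−4, ..., 4}. For each x_0, f_y(x_0, y) is a polynomial in y; find its integer roots y ∈ {−4, ..., 4}, then test f_x and f at those candidates.
  x = -4: f_y(-4, y) = 6*y**2 - 2*y + 12; no integer root y with |y| ≤ 4.
  x = -3: f_y(-3, y) = 6*y**2 - 4*y + 7; no integer root y with |y| ≤ 4.
  x = -2: f_y(-2, y) = 6*y**2 - 6*y + 4; no integer root y with |y| ≤ 4.
  x = -1: f_y(-1, y) = 6*y**2 - 8*y + 3; no integer root y with |y| ≤ 4.
  x = 0: f_y(0, y) = 6*y**2 - 10*y + 4; vanishes at y ∈ {1}. (0, 1): f_x = 0, f = 0 — SINGULAR.
  x = 1: f_y(1, y) = 6*y**2 - 12*y + 7; no integer root y with |y| ≤ 4.
  x = 2: f_y(2, y) = 6*y**2 - 14*y + 12; no integer root y with |y| ≤ 4.
  x = 3: f_y(3, y) = 6*y**2 - 16*y + 19; no integer root y with |y| ≤ 4.
  x = 4: f_y(4, y) = 6*y**2 - 18*y + 28; no integer root y with |y| ≤ 4.
Only singular point on the grid: (0, 1).
Classify: substitute x = 0 + u, y = 1 + v and expand: f = -3*u**3 + u**2*v - u**2 - u*v**2 + 2*v**3 + v**2.
No constant or linear terms (consistent with a singular point). Quadratic part: -u**2 + v**2. Cubic part: -3*u**3 + u**2*v - u*v**2 + 2*v**3.
The quadratic part v**2 - u**2 = (v − u)(v + u) splits into two distinct linear factors, so there are two distinct tangent lines y − 1 = ±(x − 0) — this is a node (ordinary double point).
Classification: node.


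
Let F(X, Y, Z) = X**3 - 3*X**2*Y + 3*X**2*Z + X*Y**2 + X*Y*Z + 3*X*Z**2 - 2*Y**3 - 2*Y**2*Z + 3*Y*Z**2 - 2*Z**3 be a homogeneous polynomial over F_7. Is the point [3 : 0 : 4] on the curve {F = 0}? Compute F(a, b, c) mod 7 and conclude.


F(3,0,4) ≡ 4 (mod 7); P is NOT on the curve.

Evaluate F(3, 0, 4) term-by-term (mod 7).
  X**3 ↦ 1·27·1·1 = 27
  -3*X**2*Y ↦ -3·9·0·1 = 0
  3*X**2*Z ↦ 3·9·1·4 = 108
  X*Y**2 ↦ 1·3·0·1 = 0
  X*Y*Z ↦ 1·3·0·4 = 0
  3*X*Z**2 ↦ 3·3·1·16 = 144
  -2*Y**3 ↦ -2·1·0·1 = 0
  -2*Y**2*Z ↦ -2·1·0·4 = 0
  3*Y*Z**2 ↦ 3·1·0·16 = 0
  -2*Z**3 ↦ -2·1·1·64 = -128
Sum: F(3, 0, 4) = (27) + (0) + (108) + (0) + (0) + (144) + (0) + (0) + (0) + (-128) = 151.
Reducing mod 7: 151 ≡ 4 (mod 7).
Since F(a, b, c) ≡ 4 ≠ 0 (mod 7), P does NOT lie on the curve.


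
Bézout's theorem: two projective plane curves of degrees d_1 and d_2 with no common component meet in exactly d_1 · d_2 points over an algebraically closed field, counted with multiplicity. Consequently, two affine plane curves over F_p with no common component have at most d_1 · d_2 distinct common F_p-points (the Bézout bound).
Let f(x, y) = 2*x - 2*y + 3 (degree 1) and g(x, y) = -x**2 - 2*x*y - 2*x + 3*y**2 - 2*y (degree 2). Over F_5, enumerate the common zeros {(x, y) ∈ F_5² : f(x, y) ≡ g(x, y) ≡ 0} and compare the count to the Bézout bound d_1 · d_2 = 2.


Common zeros: {(0, 4)}; count = 1; Bézout bound = 2.

deg(f) = 1, deg(g) = 2, so Bézout bound = 2.
Scan x ∈ F_5. For each x, list the y ∈ F_5 with f(x, y) ≡ 0 and those with g(x, y) ≡ 0 (mod 5); the common zeros in that column are the intersection.
  x = 0: f ≡ 0 at y ∈ {4}; g ≡ 0 at y ∈ {0, 4}; common: {4}.
  x = 1: f ≡ 0 at y ∈ {0}; g ≡ 0 at y ∈ ∅; common: ∅.
  x = 2: f ≡ 0 at y ∈ {1}; g ≡ 0 at y ∈ ∅; common: ∅.
  x = 3: f ≡ 0 at y ∈ {2}; g ≡ 0 at y ∈ {0, 1}; common: ∅.
  x = 4: f ≡ 0 at y ∈ {3}; g ≡ 0 at y ∈ ∅; common: ∅.
Collecting: common zeros = {(0, 4)}, so the count is 1.
Comparison with the Bézout bound: 1 ≤ 2 = deg(f)·deg(g), as expected for curves with no common component (the affine F_5-count falls short of the bound because intersections may lie at infinity, over extension fields, or carry multiplicity).


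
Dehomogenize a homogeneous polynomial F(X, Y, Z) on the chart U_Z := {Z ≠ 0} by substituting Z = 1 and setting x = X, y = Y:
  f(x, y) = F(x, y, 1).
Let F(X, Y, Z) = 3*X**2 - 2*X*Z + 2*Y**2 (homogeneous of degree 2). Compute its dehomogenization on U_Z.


f(x, y) = 3*x**2 - 2*x + 2*y**2

On U_Z we set Z = 1. Each monomial c·X^i·Y^j·Z^k in F becomes c·x^i·y^j·1^k = c·x^i·y^j.
Substituting Z = 1: F(X, Y, 1) = 3*x**2 - 2*x + 2*y**2.
Note: deg(f) ≤ deg(F) = 2; strict inequality happens when F is divisible by Z (lost terms).


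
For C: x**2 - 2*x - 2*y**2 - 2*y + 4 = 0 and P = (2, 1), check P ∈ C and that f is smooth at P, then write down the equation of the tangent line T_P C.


Tangent line at P: 2*x - 6*y + 2 = 0.

Step 1: f(2, 1) = 0, so P lies on C.
Step 2: partial derivatives
  f_x(x, y) = 2*x - 2, f_y(x, y) = -4*y - 2.
  f_x(P) = 2, f_y(P) = -6 (gradient nonzero, so P is smooth).
Step 3: tangent line at P: 2·(x − 2) + -6·(y − 1) = 0.
Expanding: 2*x - 6*y + 2 = 0.


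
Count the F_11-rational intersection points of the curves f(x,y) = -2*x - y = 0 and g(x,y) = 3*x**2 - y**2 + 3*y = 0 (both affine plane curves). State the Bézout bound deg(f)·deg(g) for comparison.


Common zeros: {(0, 0), (5, 1)}; count = 2; Bézout bound = 2.

deg(f) = 1, deg(g) = 2, so Bézout bound = 2.
Scan x ∈ F_11. For each x, list the y ∈ F_11 with f(x, y) ≡ 0 and those with g(x, y) ≡ 0 (mod 11); the common zeros in that column are the intersection.
  x = 0: f ≡ 0 at y ∈ {0}; g ≡ 0 at y ∈ {0, 3}; common: {0}.
  x = 1: f ≡ 0 at y ∈ {9}; g ≡ 0 at y ∈ ∅; common: ∅.
  x = 2: f ≡ 0 at y ∈ {7}; g ≡ 0 at y ∈ ∅; common: ∅.
  x = 3: f ≡ 0 at y ∈ {5}; g ≡ 0 at y ∈ ∅; common: ∅.
  x = 4: f ≡ 0 at y ∈ {3}; g ≡ 0 at y ∈ {4, 10}; common: ∅.
  x = 5: f ≡ 0 at y ∈ {1}; g ≡ 0 at y ∈ {1, 2}; common: {1}.
  x = 6: f ≡ 0 at y ∈ {10}; g ≡ 0 at y ∈ {1, 2}; common: ∅.
  x = 7: f ≡ 0 at y ∈ {8}; g ≡ 0 at y ∈ {4, 10}; common: ∅.
  x = 8: f ≡ 0 at y ∈ {6}; g ≡ 0 at y ∈ ∅; common: ∅.
  x = 9: f ≡ 0 at y ∈ {4}; g ≡ 0 at y ∈ ∅; common: ∅.
  x = 10: f ≡ 0 at y ∈ {2}; g ≡ 0 at y ∈ ∅; common: ∅.
Collecting: common zeros = {(0, 0), (5, 1)}, so the count is 2.
Comparison with the Bézout bound: 2 ≤ 2 = deg(f)·deg(g), as expected for curves with no common component (the bound is attained).


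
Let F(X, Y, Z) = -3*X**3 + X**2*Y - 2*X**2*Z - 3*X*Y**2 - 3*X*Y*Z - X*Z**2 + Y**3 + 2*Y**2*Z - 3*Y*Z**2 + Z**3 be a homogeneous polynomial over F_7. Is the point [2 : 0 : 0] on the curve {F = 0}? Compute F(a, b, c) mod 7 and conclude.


F(2,0,0) ≡ 4 (mod 7); P is NOT on the curve.

Evaluate F(2, 0, 0) term-by-term (mod 7).
  -3*X**3 ↦ -3·8·1·1 = -24
  X**2*Y ↦ 1·4·0·1 = 0
  -2*X**2*Z ↦ -2·4·1·0 = 0
  -3*X*Y**2 ↦ -3·2·0·1 = 0
  -3*X*Y*Z ↦ -3·2·0·0 = 0
  -X*Z**2 ↦ -1·2·1·0 = 0
  Y**3 ↦ 1·1·0·1 = 0
  2*Y**2*Z ↦ 2·1·0·0 = 0
  -3*Y*Z**2 ↦ -3·1·0·0 = 0
  Z**3 ↦ 1·1·1·0 = 0
Sum: F(2, 0, 0) = (-24) + (0) + (0) + (0) + (0) + (0) + (0) + (0) + (0) + (0) = -24.
Reducing mod 7: -24 ≡ 4 (mod 7).
Since F(a, b, c) ≡ 4 ≠ 0 (mod 7), P does NOT lie on the curve.


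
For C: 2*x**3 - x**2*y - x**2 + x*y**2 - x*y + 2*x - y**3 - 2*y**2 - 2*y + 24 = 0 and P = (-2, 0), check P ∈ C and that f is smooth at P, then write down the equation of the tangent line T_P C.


Tangent line at P: 30*x - 4*y + 60 = 0.

Step 1: f(-2, 0) = 0, so P lies on C.
Step 2: partial derivatives
  f_x(x, y) = 6*x**2 - 2*x*y - 2*x + y**2 - y + 2, f_y(x, y) = -x**2 + 2*x*y - x - 3*y**2 - 4*y - 2.
  f_x(P) = 30, f_y(P) = -4 (gradient nonzero, so P is smooth).
Step 3: tangent line at P: 30·(x − -2) + -4·(y − 0) = 0.
Expanding: 30*x - 4*y + 60 = 0.


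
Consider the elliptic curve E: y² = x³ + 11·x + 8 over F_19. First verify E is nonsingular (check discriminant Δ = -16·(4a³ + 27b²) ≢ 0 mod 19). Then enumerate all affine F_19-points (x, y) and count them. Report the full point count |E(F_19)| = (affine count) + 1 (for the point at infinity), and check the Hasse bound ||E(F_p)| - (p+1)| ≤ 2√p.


Affine points = {(1, 1), (1, 18), (2, 0), (3, 7), (3, 12), (5, 6), (5, 13), (6, 9), (6, 10), (8, 0), (9, 0), (10, 4), (10, 15), (11, 4), (11, 15), (12, 5), (12, 14), (13, 7), (13, 12), (16, 9), (16, 10), (17, 4), (17, 15)}; affine count = 23; |E(F_19)| = 24.

Discriminant check: Δ ∝ 4a³ + 27b² = 4·11³ + 27·8² = 4·1331 + 27·64 ≡ 3 (mod 19). Nonzero ⇒ E is nonsingular.
For each x ∈ F_19, compute rhs = x³ + 11·x + 8 mod 19, then count y ∈ F_19 with y² ≡ rhs.
  x = 0: rhs = 8, matching y values: none (0 points).
  x = 1: rhs = 1, matching y values: 1, 18 (2 points).
  x = 2: rhs = 0, matching y values: 0 (1 points).
  x = 3: rhs = 11, matching y values: 7, 12 (2 points).
  x = 4: rhs = 2, matching y values: none (0 points).
  x = 5: rhs = 17, matching y values: 6, 13 (2 points).
  x = 6: rhs = 5, matching y values: 9, 10 (2 points).
  x = 7: rhs = 10, matching y values: none (0 points).
  x = 8: rhs = 0, matching y values: 0 (1 points).
  x = 9: rhs = 0, matching y values: 0 (1 points).
  x = 10: rhs = 16, matching y values: 4, 15 (2 points).
  x = 11: rhs = 16, matching y values: 4, 15 (2 points).
  x = 12: rhs = 6, matching y values: 5, 14 (2 points).
  x = 13: rhs = 11, matching y values: 7, 12 (2 points).
  x = 14: rhs = 18, matching y values: none (0 points).
  x = 15: rhs = 14, matching y values: none (0 points).
  x = 16: rhs = 5, matching y values: 9, 10 (2 points).
  x = 17: rhs = 16, matching y values: 4, 15 (2 points).
  x = 18: rhs = 15, matching y values: none (0 points).
Total affine count: 23.
Full point count |E(F_19)| = 23 + 1 = 24.
Hasse bound: |24 − (19+1)| = |4| = 4 ≤ 2√19 ≈ 8.7178 ✓.


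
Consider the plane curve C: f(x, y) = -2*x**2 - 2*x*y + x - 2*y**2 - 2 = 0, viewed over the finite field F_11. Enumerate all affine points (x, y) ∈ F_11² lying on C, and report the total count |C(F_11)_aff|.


Affine F_11-points: {(4, 9)}; count = 1.

For each of the 121 pairs (x, y) ∈ F_11², evaluate f(x, y) mod 11. Record the zeros.
  x = 0: [0↦9, 1↦7, 2↦1, 3↦2, 4↦10, 5↦3, 6↦3, 7↦10, 8↦2, 9↦1, 10↦7]  zeros at y ∈ ∅
  x = 1: [0↦8, 1↦4, 2↦7, 3↦6, 4↦1, 5↦3, 6↦1, 7↦6, 8↦7, 9↦4, 10↦8]  zeros at y ∈ ∅
  x = 2: [0↦3, 1↦8, 2↦9, 3↦6, 4↦10, 5↦10, 6↦6, 7↦9, 8↦8, 9↦3, 10↦5]  zeros at y ∈ ∅
  x = 3: [0↦5, 1↦8, 2↦7, 3↦2, 4↦4, 5↦2, 6↦7, 7↦8, 8↦5, 9↦9, 10↦9]  zeros at y ∈ ∅
  x = 4: [0↦3, 1↦4, 2↦1, 3↦5, 4↦5, 5↦1, 6↦4, 7↦3, 8↦9, 9↦0, 10↦9]  zeros at y ∈ {9}
  x = 5: [0↦8, 1↦7, 2↦2, 3↦4, 4↦2, 5↦7, 6↦8, 7↦5, 8↦9, 9↦9, 10↦5]  zeros at y ∈ ∅
  x = 6: [0↦9, 1↦6, 2↦10, 3↦10, 4↦6, 5↦9, 6↦8, 7↦3, 8↦5, 9↦3, 10↦8]  zeros at y ∈ ∅
  x = 7: [0↦6, 1↦1, 2↦3, 3↦1, 4↦6, 5↦7, 6↦4, 7↦8, 8↦8, 9↦4, 10↦7]  zeros at y ∈ ∅
  x = 8: [0↦10, 1↦3, 2↦3, 3↦10, 4↦2, 5↦1, 6↦7, 7↦9, 8↦7, 9↦1, 10↦2]  zeros at y ∈ ∅
  x = 9: [0↦10, 1↦1, 2↦10, 3↦4, 4↦5, 5↦2, 6↦6, 7↦6, 8↦2, 9↦5, 10↦4]  zeros at y ∈ ∅
  x = 10: [0↦6, 1↦6, 2↦2, 3↦5, 4↦4, 5↦10, 6↦1, 7↦10, 8↦4, 9↦5, 10↦2]  zeros at y ∈ ∅
Collecting zeros: affine points = {(4, 9)}.
Total count |C(F_11)_aff| = 1.


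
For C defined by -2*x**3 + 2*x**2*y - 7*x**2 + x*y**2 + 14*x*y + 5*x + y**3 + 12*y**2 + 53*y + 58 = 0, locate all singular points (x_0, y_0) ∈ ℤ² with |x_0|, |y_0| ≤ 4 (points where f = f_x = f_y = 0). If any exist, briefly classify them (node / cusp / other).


Singular points: {(-2, -3)}; classification: node.

Compute partial derivatives:
  f_x = -6*x**2 + 4*x*y - 14*x + y**2 + 14*y + 5.
  f_y = 2*x**2 + 2*x*y + 14*x + 3*y**2 + 24*y + 53.
Scan x_0 ∈ {−4, ..., 4}. For each x_0, f_y(x_0, y) is a polynomial in y; find its integer roots y ∈ {−4, ..., 4}, then test f_x and f at those candidates.
  x = -4: f_y(-4, y) = 3*y**2 + 16*y + 29; no integer root y with |y| ≤ 4.
  x = -3: f_y(-3, y) = 3*y**2 + 18*y + 29; no integer root y with |y| ≤ 4.
  x = -2: f_y(-2, y) = 3*y**2 + 20*y + 33; vanishes at y ∈ {-3}. (-2, -3): f_x = 0, f = 0 — SINGULAR.
  x = -1: f_y(-1, y) = 3*y**2 + 22*y + 41; no integer root y with |y| ≤ 4.
  x = 0: f_y(0, y) = 3*y**2 + 24*y + 53; no integer root y with |y| ≤ 4.
  x = 1: f_y(1, y) = 3*y**2 + 26*y + 69; no integer root y with |y| ≤ 4.
  x = 2: f_y(2, y) = 3*y**2 + 28*y + 89; no integer root y with |y| ≤ 4.
  x = 3: f_y(3, y) = 3*y**2 + 30*y + 113; no integer root y with |y| ≤ 4.
  x = 4: f_y(4, y) = 3*y**2 + 32*y + 141; no integer root y with |y| ≤ 4.
Only singular point on the grid: (-2, -3).
Classify: substitute x = -2 + u, y = -3 + v and expand: f = -2*u**3 + 2*u**2*v - u**2 + u*v**2 + v**3 + v**2.
No constant or linear terms (consistent with a singular point). Quadratic part: -u**2 + v**2. Cubic part: -2*u**3 + 2*u**2*v + u*v**2 + v**3.
The quadratic part v**2 - u**2 = (v − u)(v + u) splits into two distinct linear factors, so there are two distinct tangent lines y − -3 = ±(x − -2) — this is a node (ordinary double point).
Classification: node.


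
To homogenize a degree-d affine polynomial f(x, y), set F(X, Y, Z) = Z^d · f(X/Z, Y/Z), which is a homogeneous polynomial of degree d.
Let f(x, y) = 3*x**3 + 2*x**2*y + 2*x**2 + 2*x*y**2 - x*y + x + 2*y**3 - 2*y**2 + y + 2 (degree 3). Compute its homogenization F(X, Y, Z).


F(X, Y, Z) = 3*X**3 + 2*X**2*Y + 2*X**2*Z + 2*X*Y**2 - X*Y*Z + X*Z**2 + 2*Y**3 - 2*Y**2*Z + Y*Z**2 + 2*Z**3

deg(f) = 3.
Substitute x = X/Z, y = Y/Z into f, then multiply by Z^3.
  monomial 3·x^3·y^0 ↦ 3·X^3·Y^0·Z^0.
  monomial 2·x^2·y^1 ↦ 2·X^2·Y^1·Z^0.
  monomial 2·x^2·y^0 ↦ 2·X^2·Y^0·Z^1.
  monomial 2·x^1·y^2 ↦ 2·X^1·Y^2·Z^0.
  monomial -1·x^1·y^1 ↦ -1·X^1·Y^1·Z^1.
  monomial 1·x^1·y^0 ↦ 1·X^1·Y^0·Z^2.
  monomial 2·x^0·y^3 ↦ 2·X^0·Y^3·Z^0.
  monomial -2·x^0·y^2 ↦ -2·X^0·Y^2·Z^1.
  monomial 1·x^0·y^1 ↦ 1·X^0·Y^1·Z^2.
  monomial 2·x^0·y^0 ↦ 2·X^0·Y^0·Z^3.
Collecting: F(X, Y, Z) = 3*X**3 + 2*X**2*Y + 2*X**2*Z + 2*X*Y**2 - X*Y*Z + X*Z**2 + 2*Y**3 - 2*Y**2*Z + Y*Z**2 + 2*Z**3.


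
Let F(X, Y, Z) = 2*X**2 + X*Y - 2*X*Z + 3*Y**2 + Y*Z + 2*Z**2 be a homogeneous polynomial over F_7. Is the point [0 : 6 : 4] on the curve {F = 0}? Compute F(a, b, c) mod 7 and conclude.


F(0,6,4) ≡ 3 (mod 7); P is NOT on the curve.

Evaluate F(0, 6, 4) term-by-term (mod 7).
  2*X**2 ↦ 2·0·1·1 = 0
  X*Y ↦ 1·0·6·1 = 0
  -2*X*Z ↦ -2·0·1·4 = 0
  3*Y**2 ↦ 3·1·36·1 = 108
  Y*Z ↦ 1·1·6·4 = 24
  2*Z**2 ↦ 2·1·1·16 = 32
Sum: F(0, 6, 4) = (0) + (0) + (0) + (108) + (24) + (32) = 164.
Reducing mod 7: 164 ≡ 3 (mod 7).
Since F(a, b, c) ≡ 3 ≠ 0 (mod 7), P does NOT lie on the curve.


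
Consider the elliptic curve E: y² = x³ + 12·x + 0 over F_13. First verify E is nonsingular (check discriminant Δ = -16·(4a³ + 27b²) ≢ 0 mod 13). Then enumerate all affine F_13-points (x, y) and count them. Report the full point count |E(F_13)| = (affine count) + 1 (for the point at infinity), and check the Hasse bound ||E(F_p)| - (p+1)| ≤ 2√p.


Affine points = {(0, 0), (1, 0), (5, 4), (5, 9), (8, 6), (8, 7), (12, 0)}; affine count = 7; |E(F_13)| = 8.

Discriminant check: Δ ∝ 4a³ + 27b² = 4·12³ + 27·0² = 4·1728 + 27·0 ≡ 9 (mod 13). Nonzero ⇒ E is nonsingular.
For each x ∈ F_13, compute rhs = x³ + 12·x + 0 mod 13, then count y ∈ F_13 with y² ≡ rhs.
  x = 0: rhs = 0, matching y values: 0 (1 points).
  x = 1: rhs = 0, matching y values: 0 (1 points).
  x = 2: rhs = 6, matching y values: none (0 points).
  x = 3: rhs = 11, matching y values: none (0 points).
  x = 4: rhs = 8, matching y values: none (0 points).
  x = 5: rhs = 3, matching y values: 4, 9 (2 points).
  x = 6: rhs = 2, matching y values: none (0 points).
  x = 7: rhs = 11, matching y values: none (0 points).
  x = 8: rhs = 10, matching y values: 6, 7 (2 points).
  x = 9: rhs = 5, matching y values: none (0 points).
  x = 10: rhs = 2, matching y values: none (0 points).
  x = 11: rhs = 7, matching y values: none (0 points).
  x = 12: rhs = 0, matching y values: 0 (1 points).
Total affine count: 7.
Full point count |E(F_13)| = 7 + 1 = 8.
Hasse bound: |8 − (13+1)| = |-6| = 6 ≤ 2√13 ≈ 7.2111 ✓.


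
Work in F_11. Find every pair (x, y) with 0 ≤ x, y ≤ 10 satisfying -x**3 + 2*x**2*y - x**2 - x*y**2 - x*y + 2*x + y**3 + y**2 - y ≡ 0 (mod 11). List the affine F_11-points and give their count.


Affine F_11-points: {(0, 0), (0, 3), (0, 7), (1, 0), (3, 6), (4, 2), (4, 6), (5, 1), (8, 4), (9, 0)}; count = 10.

For each of the 121 pairs (x, y) ∈ F_11², evaluate f(x, y) mod 11. Record the zeros.
  x = 0: [0↦0, 1↦1, 2↦10, 3↦0, 4↦10, 5↦2, 6↦4, 7↦0, 8↦7, 9↦9, 10↦1]  zeros at y ∈ {0, 3, 7}
  x = 1: [0↦0, 1↦1, 2↦8, 3↦5, 4↦9, 5↦4, 6↦7, 7↦2, 8↦6, 9↦3, 10↦10]  zeros at y ∈ {0}
  x = 2: [0↦3, 1↦8, 2↦6, 3↦3, 4↦5, 5↦7, 6↦4, 7↦2, 8↦7, 9↦3, 10↦7]  zeros at y ∈ ∅
  x = 3: [0↦3, 1↦5, 2↦9, 3↦10, 4↦3, 5↦5, 6↦0, 7↦5, 8↦4, 9↦3, 10↦8]  zeros at y ∈ {6}
  x = 4: [0↦5, 1↦8, 2↦0, 3↦9, 4↦8, 5↦3, 6↦0, 7↦5, 8↦2, 9↦8, 10↦7]  zeros at y ∈ {2, 6}
  x = 5: [0↦3, 1↦0, 2↦6, 3↦5, 4↦3, 5↦6, 6↦9, 7↦7, 8↦6, 9↦1, 10↦9]  zeros at y ∈ {1}
  x = 6: [0↦2, 1↦8, 2↦10, 3↦3, 4↦4, 5↦8, 6↦10, 7↦5, 8↦10, 9↦9, 10↦8]  zeros at y ∈ ∅
  x = 7: [0↦7, 1↦4, 2↦6, 3↦8, 4↦5, 5↦3, 6↦8, 7↦4, 8↦8, 9↦4, 10↦9]  zeros at y ∈ ∅
  x = 8: [0↦1, 1↦4, 2↦10, 3↦3, 4↦0, 5↦7, 6↦8, 7↦9, 8↦5, 9↦2, 10↦6]  zeros at y ∈ {4}
  x = 9: [0↦0, 1↦2, 2↦5, 3↦4, 4↦5, 5↦3, 6↦4, 7↦3, 8↦6, 9↦8, 10↦4]  zeros at y ∈ {0}
  x = 10: [0↦9, 1↦3, 2↦7, 3↦5, 4↦3, 5↦7, 6↦1, 7↦2, 8↦5, 9↦5, 10↦8]  zeros at y ∈ ∅
Collecting zeros: affine points = {(0, 0), (0, 3), (0, 7), (1, 0), (3, 6), (4, 2), (4, 6), (5, 1), (8, 4), (9, 0)}.
Total count |C(F_11)_aff| = 10.


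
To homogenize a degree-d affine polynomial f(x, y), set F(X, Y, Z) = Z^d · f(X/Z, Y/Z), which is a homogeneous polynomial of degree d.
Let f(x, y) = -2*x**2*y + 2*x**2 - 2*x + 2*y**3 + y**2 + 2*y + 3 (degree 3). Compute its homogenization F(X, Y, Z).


F(X, Y, Z) = -2*X**2*Y + 2*X**2*Z - 2*X*Z**2 + 2*Y**3 + Y**2*Z + 2*Y*Z**2 + 3*Z**3

deg(f) = 3.
Substitute x = X/Z, y = Y/Z into f, then multiply by Z^3.
  monomial -2·x^2·y^1 ↦ -2·X^2·Y^1·Z^0.
  monomial 2·x^2·y^0 ↦ 2·X^2·Y^0·Z^1.
  monomial -2·x^1·y^0 ↦ -2·X^1·Y^0·Z^2.
  monomial 2·x^0·y^3 ↦ 2·X^0·Y^3·Z^0.
  monomial 1·x^0·y^2 ↦ 1·X^0·Y^2·Z^1.
  monomial 2·x^0·y^1 ↦ 2·X^0·Y^1·Z^2.
  monomial 3·x^0·y^0 ↦ 3·X^0·Y^0·Z^3.
Collecting: F(X, Y, Z) = -2*X**2*Y + 2*X**2*Z - 2*X*Z**2 + 2*Y**3 + Y**2*Z + 2*Y*Z**2 + 3*Z**3.


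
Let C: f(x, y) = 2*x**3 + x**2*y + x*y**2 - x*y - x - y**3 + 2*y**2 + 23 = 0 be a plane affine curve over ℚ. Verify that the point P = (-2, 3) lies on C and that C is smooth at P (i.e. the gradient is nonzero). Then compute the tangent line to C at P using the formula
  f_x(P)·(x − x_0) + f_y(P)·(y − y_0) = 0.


Tangent line at P: 17*x - 21*y + 97 = 0.

Step 1: f(-2, 3) = 0, so P lies on C.
Step 2: partial derivatives
  f_x(x, y) = 6*x**2 + 2*x*y + y**2 - y - 1, f_y(x, y) = x**2 + 2*x*y - x - 3*y**2 + 4*y.
  f_x(P) = 17, f_y(P) = -21 (gradient nonzero, so P is smooth).
Step 3: tangent line at P: 17·(x − -2) + -21·(y − 3) = 0.
Expanding: 17*x - 21*y + 97 = 0.


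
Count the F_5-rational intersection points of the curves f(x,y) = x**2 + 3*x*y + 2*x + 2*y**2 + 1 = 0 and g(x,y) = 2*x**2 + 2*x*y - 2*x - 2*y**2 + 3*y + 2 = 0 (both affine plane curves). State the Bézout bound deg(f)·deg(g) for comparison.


Common zeros: ∅; count = 0; Bézout bound = 4.

deg(f) = 2, deg(g) = 2, so Bézout bound = 4.
Scan x ∈ F_5. For each x, list the y ∈ F_5 with f(x, y) ≡ 0 and those with g(x, y) ≡ 0 (mod 5); the common zeros in that column are the intersection.
  x = 0: f ≡ 0 at y ∈ ∅; g ≡ 0 at y ∈ {2}; common: ∅.
  x = 1: f ≡ 0 at y ∈ ∅; g ≡ 0 at y ∈ {1, 4}; common: ∅.
  x = 2: f ≡ 0 at y ∈ {3, 4}; g ≡ 0 at y ∈ ∅; common: ∅.
  x = 3: f ≡ 0 at y ∈ ∅; g ≡ 0 at y ∈ ∅; common: ∅.
  x = 4: f ≡ 0 at y ∈ {0, 4}; g ≡ 0 at y ∈ {1, 2}; common: ∅.
Collecting: common zeros = ∅, so the count is 0.
Comparison with the Bézout bound: 0 ≤ 4 = deg(f)·deg(g), as expected for curves with no common component (the affine F_5-count falls short of the bound because intersections may lie at infinity, over extension fields, or carry multiplicity).


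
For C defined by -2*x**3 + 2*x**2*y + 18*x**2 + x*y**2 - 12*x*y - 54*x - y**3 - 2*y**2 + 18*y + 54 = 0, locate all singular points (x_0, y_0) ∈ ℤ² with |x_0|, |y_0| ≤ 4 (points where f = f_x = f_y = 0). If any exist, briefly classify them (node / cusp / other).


Singular points: {(3, 0)}; classification: cusp.

Compute partial derivatives:
  f_x = -6*x**2 + 4*x*y + 36*x + y**2 - 12*y - 54.
  f_y = 2*x**2 + 2*x*y - 12*x - 3*y**2 - 4*y + 18.
Scan x_0 ∈ {−4, ..., 4}. For each x_0, f_y(x_0, y) is a polynomial in y; find its integer roots y ∈ {−4, ..., 4}, then test f_x and f at those candidates.
  x = -4: f_y(-4, y) = -3*y**2 - 12*y + 98; no integer root y with |y| ≤ 4.
  x = -3: f_y(-3, y) = -3*y**2 - 10*y + 72; no integer root y with |y| ≤ 4.
  x = -2: f_y(-2, y) = -3*y**2 - 8*y + 50; no integer root y with |y| ≤ 4.
  x = -1: f_y(-1, y) = -3*y**2 - 6*y + 32; no integer root y with |y| ≤ 4.
  x = 0: f_y(0, y) = -3*y**2 - 4*y + 18; no integer root y with |y| ≤ 4.
  x = 1: f_y(1, y) = -3*y**2 - 2*y + 8; vanishes at y ∈ {-2}. (1, -2): f_x = -4 ≠ 0.
  x = 2: f_y(2, y) = 2 - 3*y**2; no integer root y with |y| ≤ 4.
  x = 3: f_y(3, y) = -3*y**2 + 2*y; vanishes at y ∈ {0}. (3, 0): f_x = 0, f = 0 — SINGULAR.
  x = 4: f_y(4, y) = -3*y**2 + 4*y + 2; no integer root y with |y| ≤ 4.
Only singular point on the grid: (3, 0).
Classify: substitute x = 3 + u, y = 0 + v and expand: f = -2*u**3 + 2*u**2*v + u*v**2 - v**3 + v**2.
No constant or linear terms (consistent with a singular point). Quadratic part: v**2. Cubic part: -2*u**3 + 2*u**2*v + u*v**2 - v**3.
The quadratic part v**2 is a perfect square, so there is a single (double) tangent line v = 0, i.e. y = 0. Restricting the cubic part to that line (v = 0) leaves -2*u**3 ≠ 0, so f is not divisible by v and the branch is v² ≈ 2*u**3 to lowest order — this is a cusp.
Classification: cusp.


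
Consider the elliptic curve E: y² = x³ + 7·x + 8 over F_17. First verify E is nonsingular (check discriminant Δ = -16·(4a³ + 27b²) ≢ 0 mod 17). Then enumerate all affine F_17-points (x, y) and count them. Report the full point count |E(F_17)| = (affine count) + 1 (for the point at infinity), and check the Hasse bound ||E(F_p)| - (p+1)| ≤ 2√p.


Affine points = {(0, 5), (0, 12), (1, 4), (1, 13), (2, 8), (2, 9), (4, 7), (4, 10), (5, 7), (5, 10), (7, 3), (7, 14), (8, 7), (8, 10), (9, 1), (9, 16), (12, 1), (12, 16), (13, 1), (13, 16), (16, 0)}; affine count = 21; |E(F_17)| = 22.

Discriminant check: Δ ∝ 4a³ + 27b² = 4·7³ + 27·8² = 4·343 + 27·64 ≡ 6 (mod 17). Nonzero ⇒ E is nonsingular.
For each x ∈ F_17, compute rhs = x³ + 7·x + 8 mod 17, then count y ∈ F_17 with y² ≡ rhs.
  x = 0: rhs = 8, matching y values: 5, 12 (2 points).
  x = 1: rhs = 16, matching y values: 4, 13 (2 points).
  x = 2: rhs = 13, matching y values: 8, 9 (2 points).
  x = 3: rhs = 5, matching y values: none (0 points).
  x = 4: rhs = 15, matching y values: 7, 10 (2 points).
  x = 5: rhs = 15, matching y values: 7, 10 (2 points).
  x = 6: rhs = 11, matching y values: none (0 points).
  x = 7: rhs = 9, matching y values: 3, 14 (2 points).
  x = 8: rhs = 15, matching y values: 7, 10 (2 points).
  x = 9: rhs = 1, matching y values: 1, 16 (2 points).
  x = 10: rhs = 7, matching y values: none (0 points).
  x = 11: rhs = 5, matching y values: none (0 points).
  x = 12: rhs = 1, matching y values: 1, 16 (2 points).
  x = 13: rhs = 1, matching y values: 1, 16 (2 points).
  x = 14: rhs = 11, matching y values: none (0 points).
  x = 15: rhs = 3, matching y values: none (0 points).
  x = 16: rhs = 0, matching y values: 0 (1 points).
Total affine count: 21.
Full point count |E(F_17)| = 21 + 1 = 22.
Hasse bound: |22 − (17+1)| = |4| = 4 ≤ 2√17 ≈ 8.2462 ✓.


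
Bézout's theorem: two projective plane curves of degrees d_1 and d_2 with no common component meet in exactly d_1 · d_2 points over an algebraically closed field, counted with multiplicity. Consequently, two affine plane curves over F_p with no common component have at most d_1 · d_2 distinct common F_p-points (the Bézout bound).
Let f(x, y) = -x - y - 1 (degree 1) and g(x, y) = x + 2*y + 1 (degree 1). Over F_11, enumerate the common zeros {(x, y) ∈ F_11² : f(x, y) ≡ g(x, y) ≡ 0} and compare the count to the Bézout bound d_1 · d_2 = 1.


Common zeros: {(10, 0)}; count = 1; Bézout bound = 1.

deg(f) = 1, deg(g) = 1, so Bézout bound = 1.
Scan x ∈ F_11. For each x, list the y ∈ F_11 with f(x, y) ≡ 0 and those with g(x, y) ≡ 0 (mod 11); the common zeros in that column are the intersection.
  x = 0: f ≡ 0 at y ∈ {10}; g ≡ 0 at y ∈ {5}; common: ∅.
  x = 1: f ≡ 0 at y ∈ {9}; g ≡ 0 at y ∈ {10}; common: ∅.
  x = 2: f ≡ 0 at y ∈ {8}; g ≡ 0 at y ∈ {4}; common: ∅.
  x = 3: f ≡ 0 at y ∈ {7}; g ≡ 0 at y ∈ {9}; common: ∅.
  x = 4: f ≡ 0 at y ∈ {6}; g ≡ 0 at y ∈ {3}; common: ∅.
  x = 5: f ≡ 0 at y ∈ {5}; g ≡ 0 at y ∈ {8}; common: ∅.
  x = 6: f ≡ 0 at y ∈ {4}; g ≡ 0 at y ∈ {2}; common: ∅.
  x = 7: f ≡ 0 at y ∈ {3}; g ≡ 0 at y ∈ {7}; common: ∅.
  x = 8: f ≡ 0 at y ∈ {2}; g ≡ 0 at y ∈ {1}; common: ∅.
  x = 9: f ≡ 0 at y ∈ {1}; g ≡ 0 at y ∈ {6}; common: ∅.
  x = 10: f ≡ 0 at y ∈ {0}; g ≡ 0 at y ∈ {0}; common: {0}.
Collecting: common zeros = {(10, 0)}, so the count is 1.
Comparison with the Bézout bound: 1 ≤ 1 = deg(f)·deg(g), as expected for curves with no common component (the bound is attained).


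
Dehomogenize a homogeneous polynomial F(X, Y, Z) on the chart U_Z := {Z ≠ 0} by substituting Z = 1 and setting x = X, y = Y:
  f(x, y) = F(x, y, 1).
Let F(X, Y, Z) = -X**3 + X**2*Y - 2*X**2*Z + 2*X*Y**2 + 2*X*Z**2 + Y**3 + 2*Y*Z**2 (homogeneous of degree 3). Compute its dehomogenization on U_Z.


f(x, y) = -x**3 + x**2*y - 2*x**2 + 2*x*y**2 + 2*x + y**3 + 2*y

On U_Z we set Z = 1. Each monomial c·X^i·Y^j·Z^k in F becomes c·x^i·y^j·1^k = c·x^i·y^j.
Substituting Z = 1: F(X, Y, 1) = -x**3 + x**2*y - 2*x**2 + 2*x*y**2 + 2*x + y**3 + 2*y.
Note: deg(f) ≤ deg(F) = 3; strict inequality happens when F is divisible by Z (lost terms).


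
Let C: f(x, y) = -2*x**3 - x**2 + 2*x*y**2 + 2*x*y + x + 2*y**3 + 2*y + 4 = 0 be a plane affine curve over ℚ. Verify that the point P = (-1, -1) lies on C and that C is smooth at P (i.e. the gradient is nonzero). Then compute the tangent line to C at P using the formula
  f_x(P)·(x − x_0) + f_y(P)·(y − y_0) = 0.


Tangent line at P: -3*x + 10*y + 7 = 0.

Step 1: f(-1, -1) = 0, so P lies on C.
Step 2: partial derivatives
  f_x(x, y) = -6*x**2 - 2*x + 2*y**2 + 2*y + 1, f_y(x, y) = 4*x*y + 2*x + 6*y**2 + 2.
  f_x(P) = -3, f_y(P) = 10 (gradient nonzero, so P is smooth).
Step 3: tangent line at P: -3·(x − -1) + 10·(y − -1) = 0.
Expanding: -3*x + 10*y + 7 = 0.


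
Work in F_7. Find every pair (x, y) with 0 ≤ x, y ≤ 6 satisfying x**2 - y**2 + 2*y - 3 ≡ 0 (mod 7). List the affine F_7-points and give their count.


Affine F_7-points: {(2, 4), (2, 5), (3, 1), (4, 1), (5, 4), (5, 5)}; count = 6.

For each of the 49 pairs (x, y) ∈ F_7², evaluate f(x, y) mod 7. Record the zeros.
  x = 0: [0↦4, 1↦5, 2↦4, 3↦1, 4↦3, 5↦3, 6↦1]  zeros at y ∈ ∅
  x = 1: [0↦5, 1↦6, 2↦5, 3↦2, 4↦4, 5↦4, 6↦2]  zeros at y ∈ ∅
  x = 2: [0↦1, 1↦2, 2↦1, 3↦5, 4↦0, 5↦0, 6↦5]  zeros at y ∈ {4, 5}
  x = 3: [0↦6, 1↦0, 2↦6, 3↦3, 4↦5, 5↦5, 6↦3]  zeros at y ∈ {1}
  x = 4: [0↦6, 1↦0, 2↦6, 3↦3, 4↦5, 5↦5, 6↦3]  zeros at y ∈ {1}
  x = 5: [0↦1, 1↦2, 2↦1, 3↦5, 4↦0, 5↦0, 6↦5]  zeros at y ∈ {4, 5}
  x = 6: [0↦5, 1↦6, 2↦5, 3↦2, 4↦4, 5↦4, 6↦2]  zeros at y ∈ ∅
Collecting zeros: affine points = {(2, 4), (2, 5), (3, 1), (4, 1), (5, 4), (5, 5)}.
Total count |C(F_7)_aff| = 6.


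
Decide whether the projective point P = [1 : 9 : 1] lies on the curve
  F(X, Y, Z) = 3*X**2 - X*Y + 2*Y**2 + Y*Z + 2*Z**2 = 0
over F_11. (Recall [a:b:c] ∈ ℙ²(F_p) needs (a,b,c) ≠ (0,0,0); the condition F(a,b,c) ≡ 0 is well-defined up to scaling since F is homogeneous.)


F(1,9,1) ≡ 2 (mod 11); P is NOT on the curve.

Evaluate F(1, 9, 1) term-by-term (mod 11).
  3*X**2 ↦ 3·1·1·1 = 3
  -X*Y ↦ -1·1·9·1 = -9
  2*Y**2 ↦ 2·1·81·1 = 162
  Y*Z ↦ 1·1·9·1 = 9
  2*Z**2 ↦ 2·1·1·1 = 2
Sum: F(1, 9, 1) = (3) + (-9) + (162) + (9) + (2) = 167.
Reducing mod 11: 167 ≡ 2 (mod 11).
Since F(a, b, c) ≡ 2 ≠ 0 (mod 11), P does NOT lie on the curve.


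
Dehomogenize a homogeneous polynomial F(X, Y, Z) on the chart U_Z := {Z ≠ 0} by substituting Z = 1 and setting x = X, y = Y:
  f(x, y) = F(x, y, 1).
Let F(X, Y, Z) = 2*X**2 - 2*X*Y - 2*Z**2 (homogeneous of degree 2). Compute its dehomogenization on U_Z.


f(x, y) = 2*x**2 - 2*x*y - 2

On U_Z we set Z = 1. Each monomial c·X^i·Y^j·Z^k in F becomes c·x^i·y^j·1^k = c·x^i·y^j.
Substituting Z = 1: F(X, Y, 1) = 2*x**2 - 2*x*y - 2.
Note: deg(f) ≤ deg(F) = 2; strict inequality happens when F is divisible by Z (lost terms).


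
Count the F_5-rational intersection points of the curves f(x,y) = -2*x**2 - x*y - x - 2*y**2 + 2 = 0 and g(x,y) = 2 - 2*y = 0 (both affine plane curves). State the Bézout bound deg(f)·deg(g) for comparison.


Common zeros: {(0, 1), (4, 1)}; count = 2; Bézout bound = 2.

deg(f) = 2, deg(g) = 1, so Bézout bound = 2.
Scan x ∈ F_5. For each x, list the y ∈ F_5 with f(x, y) ≡ 0 and those with g(x, y) ≡ 0 (mod 5); the common zeros in that column are the intersection.
  x = 0: f ≡ 0 at y ∈ {1, 4}; g ≡ 0 at y ∈ {1}; common: {1}.
  x = 1: f ≡ 0 at y ∈ ∅; g ≡ 0 at y ∈ {1}; common: ∅.
  x = 2: f ≡ 0 at y ∈ {2}; g ≡ 0 at y ∈ {1}; common: ∅.
  x = 3: f ≡ 0 at y ∈ ∅; g ≡ 0 at y ∈ {1}; common: ∅.
  x = 4: f ≡ 0 at y ∈ {1, 2}; g ≡ 0 at y ∈ {1}; common: {1}.
Collecting: common zeros = {(0, 1), (4, 1)}, so the count is 2.
Comparison with the Bézout bound: 2 ≤ 2 = deg(f)·deg(g), as expected for curves with no common component (the bound is attained).


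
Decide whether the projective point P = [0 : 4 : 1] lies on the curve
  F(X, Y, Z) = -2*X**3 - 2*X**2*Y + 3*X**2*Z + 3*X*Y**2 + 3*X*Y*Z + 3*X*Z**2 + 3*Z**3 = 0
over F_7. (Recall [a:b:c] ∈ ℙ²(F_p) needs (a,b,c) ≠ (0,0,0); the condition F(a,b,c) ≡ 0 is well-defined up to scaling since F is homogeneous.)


F(0,4,1) ≡ 3 (mod 7); P is NOT on the curve.

Evaluate F(0, 4, 1) term-by-term (mod 7).
  -2*X**3 ↦ -2·0·1·1 = 0
  -2*X**2*Y ↦ -2·0·4·1 = 0
  3*X**2*Z ↦ 3·0·1·1 = 0
  3*X*Y**2 ↦ 3·0·16·1 = 0
  3*X*Y*Z ↦ 3·0·4·1 = 0
  3*X*Z**2 ↦ 3·0·1·1 = 0
  3*Z**3 ↦ 3·1·1·1 = 3
Sum: F(0, 4, 1) = (0) + (0) + (0) + (0) + (0) + (0) + (3) = 3.
Reducing mod 7: 3 ≡ 3 (mod 7).
Since F(a, b, c) ≡ 3 ≠ 0 (mod 7), P does NOT lie on the curve.
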